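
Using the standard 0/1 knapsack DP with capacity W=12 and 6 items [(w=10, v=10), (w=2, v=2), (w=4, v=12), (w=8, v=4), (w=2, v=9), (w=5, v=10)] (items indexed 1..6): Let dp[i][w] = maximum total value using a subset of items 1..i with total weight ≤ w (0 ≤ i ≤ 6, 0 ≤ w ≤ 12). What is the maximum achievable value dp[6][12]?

i\w   0   1   2   3   4   5   6   7   8   9  10  11  12
  0   0   0   0   0   0   0   0   0   0   0   0   0   0
  1   0   0   0   0   0   0   0   0   0   0  10  10  10
  2   0   0   2   2   2   2   2   2   2   2  10  10  12
  3   0   0   2   2  12  12  14  14  14  14  14  14  14
  4   0   0   2   2  12  12  14  14  14  14  14  14  16
  5   0   0   9   9  12  12  21  21  23  23  23  23  23
  6   0   0   9   9  12  12  21  21  23  23  23  31  31

31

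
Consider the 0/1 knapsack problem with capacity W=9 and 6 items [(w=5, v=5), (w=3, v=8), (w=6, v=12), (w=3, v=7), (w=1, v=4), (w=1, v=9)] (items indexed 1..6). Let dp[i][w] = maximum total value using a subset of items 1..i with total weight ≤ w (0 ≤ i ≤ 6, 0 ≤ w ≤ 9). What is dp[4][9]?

i\w   0   1   2   3   4   5   6   7   8   9
  0   0   0   0   0   0   0   0   0   0   0
  1   0   0   0   0   0   5   5   5   5   5
  2   0   0   0   8   8   8   8   8  13  13
  3   0   0   0   8   8   8  12  12  13  20
  4   0   0   0   8   8   8  15  15  15  20
  5   0   4   4   8  12  12  15  19  19  20
  6   0   9  13  13  17  21  21  24  28  28

20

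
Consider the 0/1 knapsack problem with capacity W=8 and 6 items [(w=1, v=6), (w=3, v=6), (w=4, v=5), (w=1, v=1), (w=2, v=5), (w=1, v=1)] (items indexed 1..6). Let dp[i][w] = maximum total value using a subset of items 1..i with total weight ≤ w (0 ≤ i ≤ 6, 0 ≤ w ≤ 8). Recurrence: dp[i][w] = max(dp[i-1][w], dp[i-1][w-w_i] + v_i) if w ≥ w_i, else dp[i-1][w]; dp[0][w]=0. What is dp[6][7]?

i\w   0   1   2   3   4   5   6   7   8
  0   0   0   0   0   0   0   0   0   0
  1   0   6   6   6   6   6   6   6   6
  2   0   6   6   6  12  12  12  12  12
  3   0   6   6   6  12  12  12  12  17
  4   0   6   7   7  12  13  13  13  17
  5   0   6   7  11  12  13  17  18  18
  6   0   6   7  11  12  13  17  18  19

18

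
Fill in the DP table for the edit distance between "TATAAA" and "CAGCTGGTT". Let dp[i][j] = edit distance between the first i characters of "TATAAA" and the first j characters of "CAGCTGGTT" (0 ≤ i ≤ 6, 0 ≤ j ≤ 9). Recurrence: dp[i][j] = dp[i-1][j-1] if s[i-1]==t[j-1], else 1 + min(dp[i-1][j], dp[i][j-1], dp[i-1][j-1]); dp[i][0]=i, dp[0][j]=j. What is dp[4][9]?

7

   ''  C  A  G  C  T  G  G  T  T
''  0  1  2  3  4  5  6  7  8  9
 T  1  1  2  3  4  4  5  6  7  8
 A  2  2  1  2  3  4  5  6  7  8
 T  3  3  2  2  3  3  4  5  6  7
 A  4  4  3  3  3  4  4  5  6  7
 A  5  5  4  4  4  4  5  5  6  7
 A  6  6  5  5  5  5  5  6  6  7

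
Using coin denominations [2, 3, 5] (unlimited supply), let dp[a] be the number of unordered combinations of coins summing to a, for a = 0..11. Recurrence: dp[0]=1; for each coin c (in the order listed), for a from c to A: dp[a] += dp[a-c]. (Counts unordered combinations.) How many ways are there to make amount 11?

after  coin     0     1     2     3     4     5     6     7     8     9    10    11
          2     1     0     1     0     1     0     1     0     1     0     1     0
          3     1     0     1     1     1     1     2     1     2     2     2     2
          5     1     0     1     1     1     2     2     2     3     3     4     4

4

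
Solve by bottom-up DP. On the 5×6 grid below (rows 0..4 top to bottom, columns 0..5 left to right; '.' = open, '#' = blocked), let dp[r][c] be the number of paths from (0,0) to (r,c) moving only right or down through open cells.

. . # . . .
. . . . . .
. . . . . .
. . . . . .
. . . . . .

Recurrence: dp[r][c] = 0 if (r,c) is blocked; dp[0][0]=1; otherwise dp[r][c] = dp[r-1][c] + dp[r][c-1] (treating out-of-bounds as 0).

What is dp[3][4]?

r\c   0   1   2   3   4   5
  0   1   1   0   0   0   0
  1   1   2   2   2   2   2
  2   1   3   5   7   9  11
  3   1   4   9  16  25  36
  4   1   5  14  30  55  91

25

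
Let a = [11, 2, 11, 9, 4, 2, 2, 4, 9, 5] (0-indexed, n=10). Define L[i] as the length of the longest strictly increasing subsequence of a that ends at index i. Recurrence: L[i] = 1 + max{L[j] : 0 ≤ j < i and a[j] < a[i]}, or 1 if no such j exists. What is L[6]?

1

   i    0    1    2    3    4    5    6    7    8    9
a[i]   11    2   11    9    4    2    2    4    9    5
L[i]    1    1    2    2    2    1    1    2    3    3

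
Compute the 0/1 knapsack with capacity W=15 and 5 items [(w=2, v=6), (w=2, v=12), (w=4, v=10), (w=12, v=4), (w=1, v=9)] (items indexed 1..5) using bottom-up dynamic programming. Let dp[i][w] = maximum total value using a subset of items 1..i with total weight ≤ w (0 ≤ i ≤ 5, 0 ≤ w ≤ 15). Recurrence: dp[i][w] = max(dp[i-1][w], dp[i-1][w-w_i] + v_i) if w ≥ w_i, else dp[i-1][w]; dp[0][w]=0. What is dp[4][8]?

28

i\w   0   1   2   3   4   5   6   7   8   9  10  11  12  13  14  15
  0   0   0   0   0   0   0   0   0   0   0   0   0   0   0   0   0
  1   0   0   6   6   6   6   6   6   6   6   6   6   6   6   6   6
  2   0   0  12  12  18  18  18  18  18  18  18  18  18  18  18  18
  3   0   0  12  12  18  18  22  22  28  28  28  28  28  28  28  28
  4   0   0  12  12  18  18  22  22  28  28  28  28  28  28  28  28
  5   0   9  12  21  21  27  27  31  31  37  37  37  37  37  37  37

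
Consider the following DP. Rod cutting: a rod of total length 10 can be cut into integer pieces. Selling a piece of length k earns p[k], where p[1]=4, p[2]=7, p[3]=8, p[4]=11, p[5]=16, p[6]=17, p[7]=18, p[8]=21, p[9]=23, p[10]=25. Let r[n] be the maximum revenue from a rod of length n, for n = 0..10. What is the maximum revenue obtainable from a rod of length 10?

40

   n    0    1    2    3    4    5    6    7    8    9   10
r[n]    0    4    8   12   16   20   24   28   32   36   40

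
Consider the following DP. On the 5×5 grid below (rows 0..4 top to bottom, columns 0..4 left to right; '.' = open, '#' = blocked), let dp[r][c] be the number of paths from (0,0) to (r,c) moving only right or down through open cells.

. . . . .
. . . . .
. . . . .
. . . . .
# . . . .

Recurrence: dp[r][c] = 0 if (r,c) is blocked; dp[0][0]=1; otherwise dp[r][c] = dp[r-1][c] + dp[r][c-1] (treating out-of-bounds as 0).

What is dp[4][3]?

34

r\c   0   1   2   3   4
  0   1   1   1   1   1
  1   1   2   3   4   5
  2   1   3   6  10  15
  3   1   4  10  20  35
  4   0   4  14  34  69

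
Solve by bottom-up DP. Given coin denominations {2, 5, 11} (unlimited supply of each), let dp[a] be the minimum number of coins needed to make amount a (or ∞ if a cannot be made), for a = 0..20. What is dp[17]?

4

 a  0  1  2  3  4  5  6  7  8  9 10 11 12 13 14 15 16 17 18 19 20
dp  0  -  1  -  2  1  3  2  4  3  2  1  3  2  4  3  2  4  3  5  4
(- denotes ∞ / unreachable)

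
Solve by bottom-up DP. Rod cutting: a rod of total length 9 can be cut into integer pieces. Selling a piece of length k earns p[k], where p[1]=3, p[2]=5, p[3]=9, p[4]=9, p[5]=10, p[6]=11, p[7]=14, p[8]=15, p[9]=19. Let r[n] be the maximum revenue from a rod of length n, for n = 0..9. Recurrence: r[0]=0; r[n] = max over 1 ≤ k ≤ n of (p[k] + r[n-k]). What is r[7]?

   n    0    1    2    3    4    5    6    7    8    9
r[n]    0    3    6    9   12   15   18   21   24   27

21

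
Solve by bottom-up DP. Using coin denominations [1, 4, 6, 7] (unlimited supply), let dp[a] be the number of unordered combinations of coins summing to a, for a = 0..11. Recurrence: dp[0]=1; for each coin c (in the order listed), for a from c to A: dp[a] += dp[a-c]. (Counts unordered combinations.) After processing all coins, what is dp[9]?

5

after  coin     0     1     2     3     4     5     6     7     8     9    10    11
          1     1     1     1     1     1     1     1     1     1     1     1     1
          4     1     1     1     1     2     2     2     2     3     3     3     3
          6     1     1     1     1     2     2     3     3     4     4     5     5
          7     1     1     1     1     2     2     3     4     5     5     6     7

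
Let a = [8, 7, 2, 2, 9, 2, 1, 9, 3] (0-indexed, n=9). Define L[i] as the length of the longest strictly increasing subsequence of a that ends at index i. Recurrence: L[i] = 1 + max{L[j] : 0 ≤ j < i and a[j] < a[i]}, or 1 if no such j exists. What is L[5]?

1

   i    0    1    2    3    4    5    6    7    8
a[i]    8    7    2    2    9    2    1    9    3
L[i]    1    1    1    1    2    1    1    2    2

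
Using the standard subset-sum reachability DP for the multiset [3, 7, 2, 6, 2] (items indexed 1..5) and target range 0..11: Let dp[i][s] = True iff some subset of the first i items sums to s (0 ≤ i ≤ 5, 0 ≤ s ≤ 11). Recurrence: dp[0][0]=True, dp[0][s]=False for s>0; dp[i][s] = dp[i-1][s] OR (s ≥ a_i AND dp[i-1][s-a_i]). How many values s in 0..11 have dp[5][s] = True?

11

i\s   0   1   2   3   4   5   6   7   8   9  10  11
  0   T   F   F   F   F   F   F   F   F   F   F   F
  1   T   F   F   T   F   F   F   F   F   F   F   F
  2   T   F   F   T   F   F   F   T   F   F   T   F
  3   T   F   T   T   F   T   F   T   F   T   T   F
  4   T   F   T   T   F   T   T   T   T   T   T   T
  5   T   F   T   T   T   T   T   T   T   T   T   T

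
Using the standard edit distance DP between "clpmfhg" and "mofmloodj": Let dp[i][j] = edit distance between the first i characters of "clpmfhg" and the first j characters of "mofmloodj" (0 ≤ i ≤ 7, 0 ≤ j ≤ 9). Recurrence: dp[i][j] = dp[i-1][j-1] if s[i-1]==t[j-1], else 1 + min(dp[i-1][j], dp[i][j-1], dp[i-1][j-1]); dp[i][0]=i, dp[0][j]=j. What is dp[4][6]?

5

   ''  m  o  f  m  l  o  o  d  j
''  0  1  2  3  4  5  6  7  8  9
 c  1  1  2  3  4  5  6  7  8  9
 l  2  2  2  3  4  4  5  6  7  8
 p  3  3  3  3  4  5  5  6  7  8
 m  4  3  4  4  3  4  5  6  7  8
 f  5  4  4  4  4  4  5  6  7  8
 h  6  5  5  5  5  5  5  6  7  8
 g  7  6  6  6  6  6  6  6  7  8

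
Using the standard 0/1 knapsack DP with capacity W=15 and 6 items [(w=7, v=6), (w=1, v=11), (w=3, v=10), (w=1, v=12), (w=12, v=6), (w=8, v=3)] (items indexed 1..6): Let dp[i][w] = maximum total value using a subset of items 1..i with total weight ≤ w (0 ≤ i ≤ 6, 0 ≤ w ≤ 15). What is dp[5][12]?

i\w   0   1   2   3   4   5   6   7   8   9  10  11  12  13  14  15
  0   0   0   0   0   0   0   0   0   0   0   0   0   0   0   0   0
  1   0   0   0   0   0   0   0   6   6   6   6   6   6   6   6   6
  2   0  11  11  11  11  11  11  11  17  17  17  17  17  17  17  17
  3   0  11  11  11  21  21  21  21  21  21  21  27  27  27  27  27
  4   0  12  23  23  23  33  33  33  33  33  33  33  39  39  39  39
  5   0  12  23  23  23  33  33  33  33  33  33  33  39  39  39  39
  6   0  12  23  23  23  33  33  33  33  33  33  33  39  39  39  39

39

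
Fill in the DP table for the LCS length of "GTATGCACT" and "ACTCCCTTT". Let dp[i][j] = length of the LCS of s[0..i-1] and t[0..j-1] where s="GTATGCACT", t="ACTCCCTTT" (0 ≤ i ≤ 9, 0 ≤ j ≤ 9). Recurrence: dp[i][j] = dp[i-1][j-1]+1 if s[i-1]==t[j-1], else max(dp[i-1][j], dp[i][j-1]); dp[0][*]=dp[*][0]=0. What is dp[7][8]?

3

   ''  A  C  T  C  C  C  T  T  T
''  0  0  0  0  0  0  0  0  0  0
 G  0  0  0  0  0  0  0  0  0  0
 T  0  0  0  1  1  1  1  1  1  1
 A  0  1  1  1  1  1  1  1  1  1
 T  0  1  1  2  2  2  2  2  2  2
 G  0  1  1  2  2  2  2  2  2  2
 C  0  1  2  2  3  3  3  3  3  3
 A  0  1  2  2  3  3  3  3  3  3
 C  0  1  2  2  3  4  4  4  4  4
 T  0  1  2  3  3  4  4  5  5  5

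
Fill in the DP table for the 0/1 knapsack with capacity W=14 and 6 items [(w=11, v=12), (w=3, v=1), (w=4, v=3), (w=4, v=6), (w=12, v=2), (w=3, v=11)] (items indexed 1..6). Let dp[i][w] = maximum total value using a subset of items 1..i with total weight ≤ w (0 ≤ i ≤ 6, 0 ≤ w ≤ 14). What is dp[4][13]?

i\w   0   1   2   3   4   5   6   7   8   9  10  11  12  13  14
  0   0   0   0   0   0   0   0   0   0   0   0   0   0   0   0
  1   0   0   0   0   0   0   0   0   0   0   0  12  12  12  12
  2   0   0   0   1   1   1   1   1   1   1   1  12  12  12  13
  3   0   0   0   1   3   3   3   4   4   4   4  12  12  12  13
  4   0   0   0   1   6   6   6   7   9   9   9  12  12  12  13
  5   0   0   0   1   6   6   6   7   9   9   9  12  12  12  13
  6   0   0   0  11  11  11  12  17  17  17  18  20  20  20  23

12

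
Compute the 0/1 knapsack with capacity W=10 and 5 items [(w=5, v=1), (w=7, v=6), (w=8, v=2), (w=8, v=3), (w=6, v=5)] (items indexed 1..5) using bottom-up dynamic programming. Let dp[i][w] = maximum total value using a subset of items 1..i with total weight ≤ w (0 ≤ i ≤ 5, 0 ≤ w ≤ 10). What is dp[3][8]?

6

i\w   0   1   2   3   4   5   6   7   8   9  10
  0   0   0   0   0   0   0   0   0   0   0   0
  1   0   0   0   0   0   1   1   1   1   1   1
  2   0   0   0   0   0   1   1   6   6   6   6
  3   0   0   0   0   0   1   1   6   6   6   6
  4   0   0   0   0   0   1   1   6   6   6   6
  5   0   0   0   0   0   1   5   6   6   6   6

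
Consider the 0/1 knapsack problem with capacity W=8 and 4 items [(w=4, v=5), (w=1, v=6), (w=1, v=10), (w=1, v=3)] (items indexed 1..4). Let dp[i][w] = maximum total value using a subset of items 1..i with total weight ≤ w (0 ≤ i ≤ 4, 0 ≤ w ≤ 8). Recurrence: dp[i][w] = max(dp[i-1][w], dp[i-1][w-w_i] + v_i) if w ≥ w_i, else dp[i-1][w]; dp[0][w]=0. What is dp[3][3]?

i\w   0   1   2   3   4   5   6   7   8
  0   0   0   0   0   0   0   0   0   0
  1   0   0   0   0   5   5   5   5   5
  2   0   6   6   6   6  11  11  11  11
  3   0  10  16  16  16  16  21  21  21
  4   0  10  16  19  19  19  21  24  24

16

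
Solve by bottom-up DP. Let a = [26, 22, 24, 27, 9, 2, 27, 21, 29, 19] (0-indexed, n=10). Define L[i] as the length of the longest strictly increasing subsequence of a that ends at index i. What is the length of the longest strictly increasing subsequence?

4

   i    0    1    2    3    4    5    6    7    8    9
a[i]   26   22   24   27    9    2   27   21   29   19
L[i]    1    1    2    3    1    1    3    2    4    2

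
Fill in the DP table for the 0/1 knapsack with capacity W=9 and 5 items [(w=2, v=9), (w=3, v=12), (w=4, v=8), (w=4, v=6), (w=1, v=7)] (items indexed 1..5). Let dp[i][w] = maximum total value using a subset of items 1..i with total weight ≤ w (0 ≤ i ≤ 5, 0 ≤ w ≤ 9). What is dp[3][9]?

i\w   0   1   2   3   4   5   6   7   8   9
  0   0   0   0   0   0   0   0   0   0   0
  1   0   0   9   9   9   9   9   9   9   9
  2   0   0   9  12  12  21  21  21  21  21
  3   0   0   9  12  12  21  21  21  21  29
  4   0   0   9  12  12  21  21  21  21  29
  5   0   7   9  16  19  21  28  28  28  29

29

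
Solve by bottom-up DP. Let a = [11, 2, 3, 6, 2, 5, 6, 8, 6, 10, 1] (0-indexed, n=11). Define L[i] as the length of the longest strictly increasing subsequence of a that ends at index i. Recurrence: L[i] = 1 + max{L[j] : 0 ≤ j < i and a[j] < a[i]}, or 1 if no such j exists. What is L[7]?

   i    0    1    2    3    4    5    6    7    8    9   10
a[i]   11    2    3    6    2    5    6    8    6   10    1
L[i]    1    1    2    3    1    3    4    5    4    6    1

5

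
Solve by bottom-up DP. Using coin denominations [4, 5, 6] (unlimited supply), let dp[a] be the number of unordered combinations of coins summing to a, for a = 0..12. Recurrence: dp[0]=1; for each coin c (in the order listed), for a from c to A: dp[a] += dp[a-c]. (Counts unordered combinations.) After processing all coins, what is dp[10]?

2

after  coin     0     1     2     3     4     5     6     7     8     9    10    11    12
          4     1     0     0     0     1     0     0     0     1     0     0     0     1
          5     1     0     0     0     1     1     0     0     1     1     1     0     1
          6     1     0     0     0     1     1     1     0     1     1     2     1     2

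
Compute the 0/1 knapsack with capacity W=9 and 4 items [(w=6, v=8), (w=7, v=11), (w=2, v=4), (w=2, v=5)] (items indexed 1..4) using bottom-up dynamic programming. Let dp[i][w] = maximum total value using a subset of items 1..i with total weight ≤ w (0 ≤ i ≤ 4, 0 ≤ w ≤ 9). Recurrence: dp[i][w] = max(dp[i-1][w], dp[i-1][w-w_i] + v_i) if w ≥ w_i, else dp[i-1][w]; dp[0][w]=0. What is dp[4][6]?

i\w   0   1   2   3   4   5   6   7   8   9
  0   0   0   0   0   0   0   0   0   0   0
  1   0   0   0   0   0   0   8   8   8   8
  2   0   0   0   0   0   0   8  11  11  11
  3   0   0   4   4   4   4   8  11  12  15
  4   0   0   5   5   9   9   9  11  13  16

9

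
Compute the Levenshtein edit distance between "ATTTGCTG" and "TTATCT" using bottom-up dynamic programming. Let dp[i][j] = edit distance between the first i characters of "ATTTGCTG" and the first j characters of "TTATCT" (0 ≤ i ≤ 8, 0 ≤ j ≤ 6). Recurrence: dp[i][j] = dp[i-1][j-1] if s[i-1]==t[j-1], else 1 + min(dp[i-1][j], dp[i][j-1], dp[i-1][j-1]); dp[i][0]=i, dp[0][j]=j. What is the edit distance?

4

   ''  T  T  A  T  C  T
''  0  1  2  3  4  5  6
 A  1  1  2  2  3  4  5
 T  2  1  1  2  2  3  4
 T  3  2  1  2  2  3  3
 T  4  3  2  2  2  3  3
 G  5  4  3  3  3  3  4
 C  6  5  4  4  4  3  4
 T  7  6  5  5  4  4  3
 G  8  7  6  6  5  5  4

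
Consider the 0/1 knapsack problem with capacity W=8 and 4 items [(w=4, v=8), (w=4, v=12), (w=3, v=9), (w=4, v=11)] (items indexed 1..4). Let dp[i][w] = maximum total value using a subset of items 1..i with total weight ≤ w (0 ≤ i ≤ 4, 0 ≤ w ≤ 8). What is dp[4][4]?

i\w   0   1   2   3   4   5   6   7   8
  0   0   0   0   0   0   0   0   0   0
  1   0   0   0   0   8   8   8   8   8
  2   0   0   0   0  12  12  12  12  20
  3   0   0   0   9  12  12  12  21  21
  4   0   0   0   9  12  12  12  21  23

12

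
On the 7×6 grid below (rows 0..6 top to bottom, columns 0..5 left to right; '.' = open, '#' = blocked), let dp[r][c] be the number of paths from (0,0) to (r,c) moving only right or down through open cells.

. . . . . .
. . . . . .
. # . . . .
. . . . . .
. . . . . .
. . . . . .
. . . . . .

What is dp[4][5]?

81

r\c   0   1   2   3   4   5
  0   1   1   1   1   1   1
  1   1   2   3   4   5   6
  2   1   0   3   7  12  18
  3   1   1   4  11  23  41
  4   1   2   6  17  40  81
  5   1   3   9  26  66 147
  6   1   4  13  39 105 252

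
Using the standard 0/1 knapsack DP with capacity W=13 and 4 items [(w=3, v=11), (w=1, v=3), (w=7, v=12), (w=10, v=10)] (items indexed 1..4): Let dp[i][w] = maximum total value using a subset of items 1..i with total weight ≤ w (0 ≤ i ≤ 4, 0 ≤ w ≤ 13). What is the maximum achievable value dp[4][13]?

26

i\w   0   1   2   3   4   5   6   7   8   9  10  11  12  13
  0   0   0   0   0   0   0   0   0   0   0   0   0   0   0
  1   0   0   0  11  11  11  11  11  11  11  11  11  11  11
  2   0   3   3  11  14  14  14  14  14  14  14  14  14  14
  3   0   3   3  11  14  14  14  14  15  15  23  26  26  26
  4   0   3   3  11  14  14  14  14  15  15  23  26  26  26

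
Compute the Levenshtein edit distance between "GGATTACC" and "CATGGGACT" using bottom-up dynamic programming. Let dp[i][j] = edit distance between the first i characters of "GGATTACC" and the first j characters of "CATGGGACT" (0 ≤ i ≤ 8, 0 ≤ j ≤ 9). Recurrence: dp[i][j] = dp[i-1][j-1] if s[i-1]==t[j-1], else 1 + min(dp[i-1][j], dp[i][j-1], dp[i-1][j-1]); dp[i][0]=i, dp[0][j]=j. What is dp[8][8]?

6

   ''  C  A  T  G  G  G  A  C  T
''  0  1  2  3  4  5  6  7  8  9
 G  1  1  2  3  3  4  5  6  7  8
 G  2  2  2  3  3  3  4  5  6  7
 A  3  3  2  3  4  4  4  4  5  6
 T  4  4  3  2  3  4  5  5  5  5
 T  5  5  4  3  3  4  5  6  6  5
 A  6  6  5  4  4  4  5  5  6  6
 C  7  6  6  5  5  5  5  6  5  6
 C  8  7  7  6  6  6  6  6  6  6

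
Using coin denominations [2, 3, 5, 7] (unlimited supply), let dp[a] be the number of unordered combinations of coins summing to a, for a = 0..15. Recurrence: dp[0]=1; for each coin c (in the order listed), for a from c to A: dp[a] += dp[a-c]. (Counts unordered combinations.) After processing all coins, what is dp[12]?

7

after  coin     0     1     2     3     4     5     6     7     8     9    10    11    12    13    14    15
          2     1     0     1     0     1     0     1     0     1     0     1     0     1     0     1     0
          3     1     0     1     1     1     1     2     1     2     2     2     2     3     2     3     3
          5     1     0     1     1     1     2     2     2     3     3     4     4     5     5     6     7
          7     1     0     1     1     1     2     2     3     3     4     5     5     7     7     9    10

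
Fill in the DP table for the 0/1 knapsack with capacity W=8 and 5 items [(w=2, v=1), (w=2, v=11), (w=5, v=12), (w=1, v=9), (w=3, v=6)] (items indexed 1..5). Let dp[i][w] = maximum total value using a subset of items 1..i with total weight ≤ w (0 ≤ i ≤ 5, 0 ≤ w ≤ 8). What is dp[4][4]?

20

i\w   0   1   2   3   4   5   6   7   8
  0   0   0   0   0   0   0   0   0   0
  1   0   0   1   1   1   1   1   1   1
  2   0   0  11  11  12  12  12  12  12
  3   0   0  11  11  12  12  12  23  23
  4   0   9  11  20  20  21  21  23  32
  5   0   9  11  20  20  21  26  26  32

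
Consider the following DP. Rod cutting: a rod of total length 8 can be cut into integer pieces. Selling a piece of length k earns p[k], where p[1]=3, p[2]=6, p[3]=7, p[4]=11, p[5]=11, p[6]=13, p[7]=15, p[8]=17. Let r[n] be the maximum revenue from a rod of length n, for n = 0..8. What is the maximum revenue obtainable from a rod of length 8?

24

   n    0    1    2    3    4    5    6    7    8
r[n]    0    3    6    9   12   15   18   21   24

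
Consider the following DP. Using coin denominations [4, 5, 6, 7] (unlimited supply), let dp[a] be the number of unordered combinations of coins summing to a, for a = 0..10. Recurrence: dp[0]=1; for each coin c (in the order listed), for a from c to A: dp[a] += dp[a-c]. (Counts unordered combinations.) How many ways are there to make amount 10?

2

after  coin     0     1     2     3     4     5     6     7     8     9    10
          4     1     0     0     0     1     0     0     0     1     0     0
          5     1     0     0     0     1     1     0     0     1     1     1
          6     1     0     0     0     1     1     1     0     1     1     2
          7     1     0     0     0     1     1     1     1     1     1     2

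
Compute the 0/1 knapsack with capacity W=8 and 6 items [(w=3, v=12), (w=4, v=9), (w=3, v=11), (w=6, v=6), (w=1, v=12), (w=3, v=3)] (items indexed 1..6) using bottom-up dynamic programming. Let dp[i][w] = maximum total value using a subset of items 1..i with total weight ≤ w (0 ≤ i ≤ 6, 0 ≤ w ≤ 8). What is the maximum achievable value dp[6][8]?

i\w   0   1   2   3   4   5   6   7   8
  0   0   0   0   0   0   0   0   0   0
  1   0   0   0  12  12  12  12  12  12
  2   0   0   0  12  12  12  12  21  21
  3   0   0   0  12  12  12  23  23  23
  4   0   0   0  12  12  12  23  23  23
  5   0  12  12  12  24  24  24  35  35
  6   0  12  12  12  24  24  24  35  35

35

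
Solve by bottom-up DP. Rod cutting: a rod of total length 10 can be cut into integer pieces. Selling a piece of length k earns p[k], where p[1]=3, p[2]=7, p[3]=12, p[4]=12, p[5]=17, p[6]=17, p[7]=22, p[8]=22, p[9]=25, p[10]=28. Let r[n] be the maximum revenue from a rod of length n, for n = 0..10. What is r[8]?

   n    0    1    2    3    4    5    6    7    8    9   10
r[n]    0    3    7   12   15   19   24   27   31   36   39

31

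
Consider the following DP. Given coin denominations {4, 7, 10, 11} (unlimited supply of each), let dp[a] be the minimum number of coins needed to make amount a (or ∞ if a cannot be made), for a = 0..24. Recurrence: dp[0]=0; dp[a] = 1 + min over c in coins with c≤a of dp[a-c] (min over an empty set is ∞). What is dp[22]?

2

 a  0  1  2  3  4  5  6  7  8  9 10 11 12 13 14 15 16 17 18 19 20 21 22 23 24
dp  0  -  -  -  1  -  -  1  2  -  1  1  3  -  2  2  4  2  2  3  2  2  2  4  3
(- denotes ∞ / unreachable)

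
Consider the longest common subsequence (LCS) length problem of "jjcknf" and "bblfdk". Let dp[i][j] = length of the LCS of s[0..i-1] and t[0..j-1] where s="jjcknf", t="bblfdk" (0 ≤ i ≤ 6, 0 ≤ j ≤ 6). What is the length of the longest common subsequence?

1

   ''  b  b  l  f  d  k
''  0  0  0  0  0  0  0
 j  0  0  0  0  0  0  0
 j  0  0  0  0  0  0  0
 c  0  0  0  0  0  0  0
 k  0  0  0  0  0  0  1
 n  0  0  0  0  0  0  1
 f  0  0  0  0  1  1  1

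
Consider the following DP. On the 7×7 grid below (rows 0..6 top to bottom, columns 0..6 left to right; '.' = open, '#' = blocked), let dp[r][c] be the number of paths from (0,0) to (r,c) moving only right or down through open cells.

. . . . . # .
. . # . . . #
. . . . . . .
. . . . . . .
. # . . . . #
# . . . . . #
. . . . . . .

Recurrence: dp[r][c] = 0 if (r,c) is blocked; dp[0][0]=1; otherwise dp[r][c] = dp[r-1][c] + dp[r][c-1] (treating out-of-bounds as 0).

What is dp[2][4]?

6

r\c   0   1   2   3   4   5   6
  0   1   1   1   1   1   0   0
  1   1   2   0   1   2   2   0
  2   1   3   3   4   6   8   8
  3   1   4   7  11  17  25  33
  4   1   0   7  18  35  60   0
  5   0   0   7  25  60 120   0
  6   0   0   7  32  92 212 212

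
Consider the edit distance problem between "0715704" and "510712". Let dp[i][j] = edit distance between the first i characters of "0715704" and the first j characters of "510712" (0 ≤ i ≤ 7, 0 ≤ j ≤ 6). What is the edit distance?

5

   ''  5  1  0  7  1  2
''  0  1  2  3  4  5  6
 0  1  1  2  2  3  4  5
 7  2  2  2  3  2  3  4
 1  3  3  2  3  3  2  3
 5  4  3  3  3  4  3  3
 7  5  4  4  4  3  4  4
 0  6  5  5  4  4  4  5
 4  7  6  6  5  5  5  5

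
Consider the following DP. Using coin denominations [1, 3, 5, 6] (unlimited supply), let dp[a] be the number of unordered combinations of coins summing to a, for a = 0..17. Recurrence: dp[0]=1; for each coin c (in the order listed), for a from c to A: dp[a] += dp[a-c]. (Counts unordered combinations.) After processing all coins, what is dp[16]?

23

after  coin     0     1     2     3     4     5     6     7     8     9    10    11    12    13    14    15    16    17
          1     1     1     1     1     1     1     1     1     1     1     1     1     1     1     1     1     1     1
          3     1     1     1     2     2     2     3     3     3     4     4     4     5     5     5     6     6     6
          5     1     1     1     2     2     3     4     4     5     6     7     8     9    10    11    13    14    15
          6     1     1     1     2     2     3     5     5     6     8     9    11    14    15    17    21    23    26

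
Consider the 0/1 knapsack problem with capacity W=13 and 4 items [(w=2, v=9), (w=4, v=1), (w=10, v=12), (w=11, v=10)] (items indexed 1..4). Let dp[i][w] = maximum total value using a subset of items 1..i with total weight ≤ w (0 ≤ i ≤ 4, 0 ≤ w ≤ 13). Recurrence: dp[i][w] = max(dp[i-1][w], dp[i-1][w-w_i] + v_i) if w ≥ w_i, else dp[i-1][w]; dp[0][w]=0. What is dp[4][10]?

i\w   0   1   2   3   4   5   6   7   8   9  10  11  12  13
  0   0   0   0   0   0   0   0   0   0   0   0   0   0   0
  1   0   0   9   9   9   9   9   9   9   9   9   9   9   9
  2   0   0   9   9   9   9  10  10  10  10  10  10  10  10
  3   0   0   9   9   9   9  10  10  10  10  12  12  21  21
  4   0   0   9   9   9   9  10  10  10  10  12  12  21  21

12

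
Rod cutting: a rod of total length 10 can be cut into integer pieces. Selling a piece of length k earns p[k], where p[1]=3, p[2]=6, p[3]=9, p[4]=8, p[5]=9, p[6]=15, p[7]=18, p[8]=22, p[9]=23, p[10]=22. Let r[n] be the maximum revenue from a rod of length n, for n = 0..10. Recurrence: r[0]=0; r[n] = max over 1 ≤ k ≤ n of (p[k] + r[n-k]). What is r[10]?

   n    0    1    2    3    4    5    6    7    8    9   10
r[n]    0    3    6    9   12   15   18   21   24   27   30

30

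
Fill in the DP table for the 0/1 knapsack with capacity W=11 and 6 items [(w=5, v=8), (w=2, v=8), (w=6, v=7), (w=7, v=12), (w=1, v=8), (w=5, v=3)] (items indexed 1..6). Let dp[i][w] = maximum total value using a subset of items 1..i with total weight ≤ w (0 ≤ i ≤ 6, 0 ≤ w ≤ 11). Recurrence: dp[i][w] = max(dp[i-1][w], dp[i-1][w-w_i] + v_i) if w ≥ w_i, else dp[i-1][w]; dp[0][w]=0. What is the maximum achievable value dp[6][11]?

28

i\w   0   1   2   3   4   5   6   7   8   9  10  11
  0   0   0   0   0   0   0   0   0   0   0   0   0
  1   0   0   0   0   0   8   8   8   8   8   8   8
  2   0   0   8   8   8   8   8  16  16  16  16  16
  3   0   0   8   8   8   8   8  16  16  16  16  16
  4   0   0   8   8   8   8   8  16  16  20  20  20
  5   0   8   8  16  16  16  16  16  24  24  28  28
  6   0   8   8  16  16  16  16  16  24  24  28  28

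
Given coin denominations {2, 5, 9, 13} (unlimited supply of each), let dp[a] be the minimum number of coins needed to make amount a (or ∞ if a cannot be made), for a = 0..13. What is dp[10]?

 a  0  1  2  3  4  5  6  7  8  9 10 11 12 13
dp  0  -  1  -  2  1  3  2  4  1  2  2  3  1
(- denotes ∞ / unreachable)

2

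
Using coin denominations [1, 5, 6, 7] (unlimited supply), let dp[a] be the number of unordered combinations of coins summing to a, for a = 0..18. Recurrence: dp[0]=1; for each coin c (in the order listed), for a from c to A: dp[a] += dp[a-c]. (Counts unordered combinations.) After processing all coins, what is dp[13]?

after  coin     0     1     2     3     4     5     6     7     8     9    10    11    12    13    14    15    16    17    18
          1     1     1     1     1     1     1     1     1     1     1     1     1     1     1     1     1     1     1     1
          5     1     1     1     1     1     2     2     2     2     2     3     3     3     3     3     4     4     4     4
          6     1     1     1     1     1     2     3     3     3     3     4     5     6     6     6     7     8     9    10
          7     1     1     1     1     1     2     3     4     4     4     5     6     8     9    10    11    12    14    16

9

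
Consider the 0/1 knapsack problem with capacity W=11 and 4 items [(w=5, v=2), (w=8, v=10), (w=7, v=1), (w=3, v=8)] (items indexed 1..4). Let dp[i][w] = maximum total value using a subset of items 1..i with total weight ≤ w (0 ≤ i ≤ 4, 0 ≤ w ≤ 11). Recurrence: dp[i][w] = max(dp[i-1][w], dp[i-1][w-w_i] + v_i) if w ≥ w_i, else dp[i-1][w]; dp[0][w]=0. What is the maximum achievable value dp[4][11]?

i\w   0   1   2   3   4   5   6   7   8   9  10  11
  0   0   0   0   0   0   0   0   0   0   0   0   0
  1   0   0   0   0   0   2   2   2   2   2   2   2
  2   0   0   0   0   0   2   2   2  10  10  10  10
  3   0   0   0   0   0   2   2   2  10  10  10  10
  4   0   0   0   8   8   8   8   8  10  10  10  18

18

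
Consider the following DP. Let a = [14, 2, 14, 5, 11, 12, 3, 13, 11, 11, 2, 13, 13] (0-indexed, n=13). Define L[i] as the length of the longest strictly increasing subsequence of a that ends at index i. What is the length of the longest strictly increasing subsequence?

5

   i    0    1    2    3    4    5    6    7    8    9   10   11   12
a[i]   14    2   14    5   11   12    3   13   11   11    2   13   13
L[i]    1    1    2    2    3    4    2    5    3    3    1    5    5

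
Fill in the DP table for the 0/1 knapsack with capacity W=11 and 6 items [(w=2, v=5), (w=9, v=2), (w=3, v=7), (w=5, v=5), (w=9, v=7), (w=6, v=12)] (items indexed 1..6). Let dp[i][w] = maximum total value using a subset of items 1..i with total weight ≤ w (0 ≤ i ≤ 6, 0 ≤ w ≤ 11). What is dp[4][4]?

7

i\w   0   1   2   3   4   5   6   7   8   9  10  11
  0   0   0   0   0   0   0   0   0   0   0   0   0
  1   0   0   5   5   5   5   5   5   5   5   5   5
  2   0   0   5   5   5   5   5   5   5   5   5   7
  3   0   0   5   7   7  12  12  12  12  12  12  12
  4   0   0   5   7   7  12  12  12  12  12  17  17
  5   0   0   5   7   7  12  12  12  12  12  17  17
  6   0   0   5   7   7  12  12  12  17  19  19  24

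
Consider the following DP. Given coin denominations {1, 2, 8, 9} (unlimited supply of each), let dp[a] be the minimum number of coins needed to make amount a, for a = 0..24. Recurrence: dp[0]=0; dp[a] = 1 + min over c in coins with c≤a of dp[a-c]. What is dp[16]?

 a  0  1  2  3  4  5  6  7  8  9 10 11 12 13 14 15 16 17 18 19 20 21 22 23 24
dp  0  1  1  2  2  3  3  4  1  1  2  2  3  3  4  4  2  2  2  3  3  4  4  5  3

2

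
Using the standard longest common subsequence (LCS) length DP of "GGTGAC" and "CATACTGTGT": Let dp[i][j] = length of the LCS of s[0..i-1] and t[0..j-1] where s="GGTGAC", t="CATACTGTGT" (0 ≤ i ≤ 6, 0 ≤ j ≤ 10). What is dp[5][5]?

   ''  C  A  T  A  C  T  G  T  G  T
''  0  0  0  0  0  0  0  0  0  0  0
 G  0  0  0  0  0  0  0  1  1  1  1
 G  0  0  0  0  0  0  0  1  1  2  2
 T  0  0  0  1  1  1  1  1  2  2  3
 G  0  0  0  1  1  1  1  2  2  3  3
 A  0  0  1  1  2  2  2  2  2  3  3
 C  0  1  1  1  2  3  3  3  3  3  3

2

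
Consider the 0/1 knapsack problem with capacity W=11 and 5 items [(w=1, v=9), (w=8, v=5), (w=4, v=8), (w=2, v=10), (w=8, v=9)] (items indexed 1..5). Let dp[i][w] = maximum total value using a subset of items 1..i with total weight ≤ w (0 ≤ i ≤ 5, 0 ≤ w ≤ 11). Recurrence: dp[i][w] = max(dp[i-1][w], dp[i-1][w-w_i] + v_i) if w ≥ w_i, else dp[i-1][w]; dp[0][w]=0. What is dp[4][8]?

i\w   0   1   2   3   4   5   6   7   8   9  10  11
  0   0   0   0   0   0   0   0   0   0   0   0   0
  1   0   9   9   9   9   9   9   9   9   9   9   9
  2   0   9   9   9   9   9   9   9   9  14  14  14
  3   0   9   9   9   9  17  17  17  17  17  17  17
  4   0   9  10  19  19  19  19  27  27  27  27  27
  5   0   9  10  19  19  19  19  27  27  27  27  28

27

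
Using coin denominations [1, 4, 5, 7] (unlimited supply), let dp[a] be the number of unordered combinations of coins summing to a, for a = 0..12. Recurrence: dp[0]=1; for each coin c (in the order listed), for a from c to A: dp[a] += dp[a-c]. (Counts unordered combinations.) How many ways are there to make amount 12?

after  coin     0     1     2     3     4     5     6     7     8     9    10    11    12
          1     1     1     1     1     1     1     1     1     1     1     1     1     1
          4     1     1     1     1     2     2     2     2     3     3     3     3     4
          5     1     1     1     1     2     3     3     3     4     5     6     6     7
          7     1     1     1     1     2     3     3     4     5     6     7     8    10

10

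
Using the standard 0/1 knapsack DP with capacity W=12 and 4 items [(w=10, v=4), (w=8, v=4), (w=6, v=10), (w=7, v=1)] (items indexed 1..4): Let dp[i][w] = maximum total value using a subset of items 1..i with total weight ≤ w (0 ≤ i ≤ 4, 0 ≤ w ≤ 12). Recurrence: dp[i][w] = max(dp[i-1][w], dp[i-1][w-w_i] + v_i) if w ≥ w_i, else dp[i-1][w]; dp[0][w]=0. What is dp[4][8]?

i\w   0   1   2   3   4   5   6   7   8   9  10  11  12
  0   0   0   0   0   0   0   0   0   0   0   0   0   0
  1   0   0   0   0   0   0   0   0   0   0   4   4   4
  2   0   0   0   0   0   0   0   0   4   4   4   4   4
  3   0   0   0   0   0   0  10  10  10  10  10  10  10
  4   0   0   0   0   0   0  10  10  10  10  10  10  10

10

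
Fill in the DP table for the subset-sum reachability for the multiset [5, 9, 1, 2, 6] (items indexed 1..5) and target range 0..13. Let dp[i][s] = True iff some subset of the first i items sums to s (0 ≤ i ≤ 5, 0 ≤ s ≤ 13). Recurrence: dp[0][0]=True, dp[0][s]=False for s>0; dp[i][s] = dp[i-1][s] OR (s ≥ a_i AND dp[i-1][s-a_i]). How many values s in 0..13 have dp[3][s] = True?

i\s   0   1   2   3   4   5   6   7   8   9  10  11  12  13
  0   T   F   F   F   F   F   F   F   F   F   F   F   F   F
  1   T   F   F   F   F   T   F   F   F   F   F   F   F   F
  2   T   F   F   F   F   T   F   F   F   T   F   F   F   F
  3   T   T   F   F   F   T   T   F   F   T   T   F   F   F
  4   T   T   T   T   F   T   T   T   T   T   T   T   T   F
  5   T   T   T   T   F   T   T   T   T   T   T   T   T   T

6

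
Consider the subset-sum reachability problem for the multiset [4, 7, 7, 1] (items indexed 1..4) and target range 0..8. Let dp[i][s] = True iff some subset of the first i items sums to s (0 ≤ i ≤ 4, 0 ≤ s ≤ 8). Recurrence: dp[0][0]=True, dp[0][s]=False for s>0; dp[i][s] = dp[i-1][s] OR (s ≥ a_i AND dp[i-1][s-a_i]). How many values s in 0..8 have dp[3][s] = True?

3

i\s   0   1   2   3   4   5   6   7   8
  0   T   F   F   F   F   F   F   F   F
  1   T   F   F   F   T   F   F   F   F
  2   T   F   F   F   T   F   F   T   F
  3   T   F   F   F   T   F   F   T   F
  4   T   T   F   F   T   T   F   T   T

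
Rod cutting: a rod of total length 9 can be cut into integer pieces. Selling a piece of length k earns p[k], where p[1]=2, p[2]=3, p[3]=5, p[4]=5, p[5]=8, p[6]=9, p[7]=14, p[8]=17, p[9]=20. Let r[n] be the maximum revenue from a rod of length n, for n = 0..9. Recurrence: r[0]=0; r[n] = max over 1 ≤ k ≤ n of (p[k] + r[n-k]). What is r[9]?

20

   n    0    1    2    3    4    5    6    7    8    9
r[n]    0    2    4    6    8   10   12   14   17   20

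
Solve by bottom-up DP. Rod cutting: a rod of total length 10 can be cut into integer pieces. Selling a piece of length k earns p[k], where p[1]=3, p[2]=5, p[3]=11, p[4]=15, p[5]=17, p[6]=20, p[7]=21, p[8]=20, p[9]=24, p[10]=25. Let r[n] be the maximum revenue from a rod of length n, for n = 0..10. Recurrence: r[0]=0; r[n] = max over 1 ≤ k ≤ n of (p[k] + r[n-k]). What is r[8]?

30

   n    0    1    2    3    4    5    6    7    8    9   10
r[n]    0    3    6   11   15   18   22   26   30   33   37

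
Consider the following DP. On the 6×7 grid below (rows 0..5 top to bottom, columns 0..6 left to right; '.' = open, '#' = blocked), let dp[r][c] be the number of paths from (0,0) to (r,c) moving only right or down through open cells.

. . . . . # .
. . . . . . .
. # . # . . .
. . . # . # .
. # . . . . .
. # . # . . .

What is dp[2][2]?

3

r\c   0   1   2   3   4   5   6
  0   1   1   1   1   1   0   0
  1   1   2   3   4   5   5   5
  2   1   0   3   0   5  10  15
  3   1   1   4   0   5   0  15
  4   1   0   4   4   9   9  24
  5   1   0   4   0   9  18  42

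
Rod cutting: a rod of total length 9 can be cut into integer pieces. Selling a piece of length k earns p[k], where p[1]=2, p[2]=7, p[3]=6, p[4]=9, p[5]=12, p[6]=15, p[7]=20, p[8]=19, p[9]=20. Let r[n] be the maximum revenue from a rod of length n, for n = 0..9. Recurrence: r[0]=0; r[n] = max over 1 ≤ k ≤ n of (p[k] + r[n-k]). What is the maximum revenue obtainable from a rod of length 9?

30

   n    0    1    2    3    4    5    6    7    8    9
r[n]    0    2    7    9   14   16   21   23   28   30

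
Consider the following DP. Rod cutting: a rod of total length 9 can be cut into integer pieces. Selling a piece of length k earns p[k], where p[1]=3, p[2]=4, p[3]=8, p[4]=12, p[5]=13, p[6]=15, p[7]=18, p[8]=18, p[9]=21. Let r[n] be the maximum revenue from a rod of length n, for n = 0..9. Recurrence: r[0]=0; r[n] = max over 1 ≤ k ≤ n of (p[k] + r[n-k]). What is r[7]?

   n    0    1    2    3    4    5    6    7    8    9
r[n]    0    3    6    9   12   15   18   21   24   27

21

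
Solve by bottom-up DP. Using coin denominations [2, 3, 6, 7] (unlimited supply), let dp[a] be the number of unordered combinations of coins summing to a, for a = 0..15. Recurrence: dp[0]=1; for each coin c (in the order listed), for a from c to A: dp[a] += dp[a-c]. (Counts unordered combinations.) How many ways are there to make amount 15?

after  coin     0     1     2     3     4     5     6     7     8     9    10    11    12    13    14    15
          2     1     0     1     0     1     0     1     0     1     0     1     0     1     0     1     0
          3     1     0     1     1     1     1     2     1     2     2     2     2     3     2     3     3
          6     1     0     1     1     1     1     3     1     3     3     3     3     6     3     6     6
          7     1     0     1     1     1     1     3     2     3     4     4     4     7     6     8     9

9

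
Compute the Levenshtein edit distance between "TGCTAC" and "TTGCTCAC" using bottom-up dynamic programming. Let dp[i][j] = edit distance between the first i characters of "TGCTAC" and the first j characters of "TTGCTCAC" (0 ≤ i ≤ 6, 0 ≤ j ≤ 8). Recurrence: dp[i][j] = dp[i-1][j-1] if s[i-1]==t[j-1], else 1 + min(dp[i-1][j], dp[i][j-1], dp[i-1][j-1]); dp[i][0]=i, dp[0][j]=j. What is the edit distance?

   ''  T  T  G  C  T  C  A  C
''  0  1  2  3  4  5  6  7  8
 T  1  0  1  2  3  4  5  6  7
 G  2  1  1  1  2  3  4  5  6
 C  3  2  2  2  1  2  3  4  5
 T  4  3  2  3  2  1  2  3  4
 A  5  4  3  3  3  2  2  2  3
 C  6  5  4  4  3  3  2  3  2

2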